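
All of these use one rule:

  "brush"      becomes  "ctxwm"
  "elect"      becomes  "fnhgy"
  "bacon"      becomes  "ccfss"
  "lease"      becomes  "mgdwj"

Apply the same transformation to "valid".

wcomi

In brush: b→c is +1, r→t is +2, u→x is +3, s→w is +4 — the shift increases by 1 each position. Letter i (0-indexed) is shifted by i+1, so successive shifts are 1, 2, 3, ….
Applying it to valid: v+1=w, a+2=c, l+3=o, i+4=m, d+5=i.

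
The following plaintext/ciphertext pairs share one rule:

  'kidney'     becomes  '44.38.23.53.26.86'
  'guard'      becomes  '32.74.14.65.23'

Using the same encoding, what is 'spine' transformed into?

k(#11)→44 and i(#9)→38: differences scale by 3, so n = 3·pos + 11. The formula is n = 3×(alphabet index, a=1) + 11.
For spine: s=19→68, p=16→59, i=9→38, n=14→53, e=5→26.

68.59.38.53.26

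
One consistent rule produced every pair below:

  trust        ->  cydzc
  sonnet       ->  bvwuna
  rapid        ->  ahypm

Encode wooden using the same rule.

A repeating key of period 2 is used — shifts +9, +7 over and over.
For wooden: w+9=f, o+7=v, o+9=x, d+7=k, e+9=n, n+7=u.

fvxknu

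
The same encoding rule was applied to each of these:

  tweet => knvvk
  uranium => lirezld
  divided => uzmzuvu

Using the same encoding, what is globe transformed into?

Compare letters: t→k is +17, w→n is +17, e→v is +17 — a constant shift. This is a Caesar cipher with shift 17.
On globe: g+17=x, l+17=c, o+17=f, b+17=s, e+17=v.

xcfsv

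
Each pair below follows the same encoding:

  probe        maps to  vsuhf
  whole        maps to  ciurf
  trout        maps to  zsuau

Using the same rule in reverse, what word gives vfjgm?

pedal

Shifts by position in probe: pos 0: p→v (+6), pos 1: r→s (+1), pos 2: o→u (+6), pos 3: b→h (+6), pos 4: e→f (+1) — repeating every 3. The shifts repeat in a cycle of length 3: positions 0,1,… shift by +6, +1, +6, then the pattern repeats.
Reversing it on vfjgm: v−6=p, f−1=e, j−6=d, g−6=a, m−1=l.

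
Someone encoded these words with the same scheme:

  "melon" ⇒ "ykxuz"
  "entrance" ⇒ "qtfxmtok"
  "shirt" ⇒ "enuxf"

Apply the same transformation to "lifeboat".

It's a Vigenère-style cipher with numeric key [12,6]: position i shifts by key[i mod 2].
On lifeboat: l+12=x, i+6=o, f+12=r, e+6=k, b+12=n, o+6=u, a+12=m, t+6=z.

xorknumz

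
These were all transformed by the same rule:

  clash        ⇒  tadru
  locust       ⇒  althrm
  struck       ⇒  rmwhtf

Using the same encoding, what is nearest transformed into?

Treating letters as 0–25, the rule is x ↦ 21x + 3 (mod 26).
For nearest: n(13)→21·13+3≡16=q; e(4)→21·4+3≡9=j; a(0)→21·0+3≡3=d; r(17)→21·17+3≡22=w; e(4)→21·4+3≡9=j; s(18)→21·18+3≡17=r; t(19)→21·19+3≡12=m (all mod 26).

qjdwjrm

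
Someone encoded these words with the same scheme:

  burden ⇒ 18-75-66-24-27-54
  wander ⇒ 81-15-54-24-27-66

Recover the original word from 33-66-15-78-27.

grave

b(#2)→18 and u(#21)→75: differences scale by 3, so n = 3·pos + 12. With a=1..z=26, the number is 3·pos + 12.
Reversing it on 33-66-15-78-27: 33→(33−12)÷3=7=g, 66→(66−12)÷3=18=r, 15→(15−12)÷3=1=a, 78→(78−12)÷3=22=v, 27→(27−12)÷3=5=e.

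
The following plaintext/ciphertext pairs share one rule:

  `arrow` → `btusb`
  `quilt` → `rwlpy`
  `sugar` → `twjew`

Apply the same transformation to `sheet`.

tjhiy

In arrow: a→b is +1, r→t is +2, r→u is +3, o→s is +4 — the shift increases by 1 each position. The shift increases by 1 at each position, starting from +1: 1, 2, 3, ….
On sheet: s+1=t, h+2=j, e+3=h, e+4=i, t+5=y.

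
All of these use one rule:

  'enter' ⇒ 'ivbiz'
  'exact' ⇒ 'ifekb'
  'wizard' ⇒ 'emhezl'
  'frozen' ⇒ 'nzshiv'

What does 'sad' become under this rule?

The shift depends on letter class: consonant n→v is +8, but vowel e→i is +4. Two shifts are in play — +4 for a/e/i/o/u, +8 for every other letter.
For sad: s(cons)+8=a, a(vowel)+4=e, d(cons)+8=l.

ael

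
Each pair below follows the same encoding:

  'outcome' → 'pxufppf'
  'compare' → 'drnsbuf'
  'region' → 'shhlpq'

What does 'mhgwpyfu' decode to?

It's a Vigenère-style cipher with numeric key [1,3]: position i shifts by key[i mod 2].
Undoing it on mhgwpyfu: m−1=l, h−3=e, g−1=f, w−3=t, p−1=o, y−3=v, f−1=e, u−3=r.

leftover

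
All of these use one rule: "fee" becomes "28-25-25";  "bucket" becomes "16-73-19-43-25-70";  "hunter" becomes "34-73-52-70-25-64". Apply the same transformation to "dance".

The formula is n = 3×(alphabet index, a=1) + 10.
Applying it to dance: d=4→22, a=1→13, n=14→52, c=3→19, e=5→25.

22-13-52-19-25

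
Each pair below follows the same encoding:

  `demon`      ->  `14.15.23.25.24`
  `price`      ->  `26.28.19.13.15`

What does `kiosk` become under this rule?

d is letter #4 and maps to 14: an offset of 10. The number is (letter's place in the alphabet, a=1) + 10.
On kiosk: k=11→21, i=9→19, o=15→25, s=19→29, k=11→21.

21.19.25.29.21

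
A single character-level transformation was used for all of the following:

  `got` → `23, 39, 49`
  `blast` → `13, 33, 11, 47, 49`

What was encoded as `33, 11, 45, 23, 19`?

large

g(#7)→23 and o(#15)→39: differences scale by 2, so n = 2·pos + 9. Each letter becomes 2×(its alphabet position, a=1..z=26) + 9.
Reversing it on 33, 11, 45, 23, 19: 33→(33−9)÷2=12=l, 11→(11−9)÷2=1=a, 45→(45−9)÷2=18=r, 23→(23−9)÷2=7=g, 19→(19−9)÷2=5=e.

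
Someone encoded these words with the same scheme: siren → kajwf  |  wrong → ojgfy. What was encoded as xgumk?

focus

Each letter is shifted forward by 18 in the alphabet (a Caesar shift of +18).
Decoding xgumk: x−18=f, g−18=o, u−18=c, m−18=u, k−18=s.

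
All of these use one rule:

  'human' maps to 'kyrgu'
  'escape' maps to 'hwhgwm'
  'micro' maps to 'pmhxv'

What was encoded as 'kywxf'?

In human: h→k is +3, u→y is +4, m→r is +5, a→g is +6 — the shift increases by 1 each position. The shift increases by 1 at each position, starting from +3: 3, 4, 5, ….
Reversing it on kywxf: k−3=h, y−4=u, w−5=r, x−6=r, f−7=y.

hurry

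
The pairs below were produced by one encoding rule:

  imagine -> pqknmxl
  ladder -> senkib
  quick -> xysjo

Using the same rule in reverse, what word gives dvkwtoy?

The shifts repeat in a cycle of length 3: positions 0,1,… shift by +7, +4, +10, then the pattern repeats.
Decoding dvkwtoy: d−7=w, v−4=r, k−10=a, w−7=p, t−4=p, o−10=e, y−7=r.

wrapper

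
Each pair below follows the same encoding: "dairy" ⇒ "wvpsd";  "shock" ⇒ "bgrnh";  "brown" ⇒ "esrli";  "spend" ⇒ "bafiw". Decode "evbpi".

basin

Treating letters as 0–25, the rule is x ↦ 9x + 21 (mod 26).
Reversing it on evbpi: e(4)→3·(4−21)≡1=b; v(21)→3·(21−21)≡0=a; b(1)→3·(1−21)≡18=s; p(15)→3·(15−21)≡8=i; i(8)→3·(8−21)≡13=n (all mod 26).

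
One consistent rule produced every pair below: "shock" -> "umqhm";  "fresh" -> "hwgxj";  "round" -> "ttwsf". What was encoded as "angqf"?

Shifts by position in shock: pos 0: s→u (+2), pos 1: h→m (+5), pos 2: o→q (+2), pos 3: c→h (+5) — repeating every 2. It's a Vigenère-style cipher with numeric key [2,5]: position i shifts by key[i mod 2].
Decoding angqf: a−2=y, n−5=i, g−2=e, q−5=l, f−2=d.

yield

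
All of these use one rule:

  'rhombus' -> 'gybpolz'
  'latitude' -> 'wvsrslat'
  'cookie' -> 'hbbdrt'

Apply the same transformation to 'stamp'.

r(17)→g(6) and h(7)→y(24) fit y≡19x+21 (mod 26); the inverse of 19 mod 26 is 11. Each letter's alphabet position (a=0..z=25) is mapped through 19·x+21 mod 26 — an affine cipher.
Applying it to stamp: s(18)→19·18+21≡25=z; t(19)→19·19+21≡18=s; a(0)→19·0+21≡21=v; m(12)→19·12+21≡15=p; p(15)→19·15+21≡20=u (all mod 26).

zsvpu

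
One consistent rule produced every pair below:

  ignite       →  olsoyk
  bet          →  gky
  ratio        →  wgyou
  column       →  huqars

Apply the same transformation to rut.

The shift depends on letter class: consonant g→l is +5, but vowel i→o is +6. Vowels shift forward by 6 and consonants shift forward by 5.
Applying it to rut: r(cons)+5=w, u(vowel)+6=a, t(cons)+5=y.

way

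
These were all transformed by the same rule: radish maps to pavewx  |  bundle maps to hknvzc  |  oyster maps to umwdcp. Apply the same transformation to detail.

vcdaez

r(17)→p(15) and a(0)→a(0) fit y≡7x+0 (mod 26); the inverse of 7 mod 26 is 15. This is an affine cipher: with a=0,…,z=25, each position x becomes (7x+0) mod 26.
Applying it to detail: d(3)→7·3+0≡21=v; e(4)→7·4+0≡2=c; t(19)→7·19+0≡3=d; a(0)→7·0+0≡0=a; i(8)→7·8+0≡4=e; l(11)→7·11+0≡25=z (all mod 26).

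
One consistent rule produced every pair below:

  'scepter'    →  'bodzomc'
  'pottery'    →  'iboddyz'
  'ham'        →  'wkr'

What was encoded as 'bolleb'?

rubber

The output letters match the input read backwards, each shifted +10: scepter reversed is retpecs. Read the word backwards and shift each letter +10.
Undoing it on bolleb: shift back: b−10=r, o−10=e, l−10=b, l−10=b, e−10=u, b−10=r → rebbur; then reverse → rubber.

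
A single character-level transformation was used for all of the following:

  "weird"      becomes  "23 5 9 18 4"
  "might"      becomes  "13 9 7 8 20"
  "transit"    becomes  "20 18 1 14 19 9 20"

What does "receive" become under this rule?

w is letter #23 and maps to 23: an offset of 0. Letters become their 1-indexed alphabet positions: a=1 … z=26.
For receive: r=18→18, e=5→5, c=3→3, e=5→5, i=9→9, v=22→22, e=5→5.

18 5 3 5 9 22 5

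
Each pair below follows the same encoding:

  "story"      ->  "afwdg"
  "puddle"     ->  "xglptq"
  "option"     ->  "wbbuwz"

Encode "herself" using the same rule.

pqzemxn

Shifts by position in story: pos 0: s→a (+8), pos 1: t→f (+12), pos 2: o→w (+8), pos 3: r→d (+12) — repeating every 2. The shifts repeat in a cycle of length 2: positions 0,1,… shift by +8, +12, then the pattern repeats.
For herself: h+8=p, e+12=q, r+8=z, s+12=e, e+8=m, l+12=x, f+8=n.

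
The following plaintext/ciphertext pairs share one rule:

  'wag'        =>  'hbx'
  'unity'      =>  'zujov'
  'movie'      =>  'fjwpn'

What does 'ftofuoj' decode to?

The output letters match the input read backwards, each shifted +1: wag reversed is gaw. The word is reversed, then every letter is shifted forward by 1.
Reversing it on ftofuoj: shift back: f−1=e, t−1=s, o−1=n, f−1=e, u−1=t, o−1=n, j−1=i → esnetni; then reverse → intense.

intense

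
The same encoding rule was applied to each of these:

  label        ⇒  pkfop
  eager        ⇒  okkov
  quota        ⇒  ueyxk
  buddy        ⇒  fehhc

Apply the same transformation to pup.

tet

The shift depends on letter class: consonant l→p is +4, but vowel a→k is +10. Two shifts are in play — +10 for a/e/i/o/u, +4 for every other letter.
On pup: p(cons)+4=t, u(vowel)+10=e, p(cons)+4=t.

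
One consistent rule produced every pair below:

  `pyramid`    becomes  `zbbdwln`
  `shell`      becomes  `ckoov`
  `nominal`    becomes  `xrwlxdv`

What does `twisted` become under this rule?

dzsvdhn

Shifts by position in pyramid: pos 0: p→z (+10), pos 1: y→b (+3), pos 2: r→b (+10), pos 3: a→d (+3) — repeating every 2. The shifts repeat in a cycle of length 2: positions 0,1,… shift by +10, +3, then the pattern repeats.
Applying it to twisted: t+10=d, w+3=z, i+10=s, s+3=v, t+10=d, e+3=h, d+10=n.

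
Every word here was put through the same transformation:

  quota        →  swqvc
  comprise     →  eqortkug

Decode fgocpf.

demand

Compare letters: q→s is +2, u→w is +2, o→q is +2 — a constant shift. This is a Caesar cipher with shift 2.
Decoding fgocpf: f−2=d, g−2=e, o−2=m, c−2=a, p−2=n, f−2=d.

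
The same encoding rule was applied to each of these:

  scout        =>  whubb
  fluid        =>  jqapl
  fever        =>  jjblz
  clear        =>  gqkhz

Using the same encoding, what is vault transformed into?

zfasb

In scout: s→w is +4, c→h is +5, o→u is +6, u→b is +7 — the shift increases by 1 each position. Letter i (0-indexed) is shifted by i+4, so successive shifts are 4, 5, 6, ….
Applying it to vault: v+4=z, a+5=f, u+6=a, l+7=s, t+8=b.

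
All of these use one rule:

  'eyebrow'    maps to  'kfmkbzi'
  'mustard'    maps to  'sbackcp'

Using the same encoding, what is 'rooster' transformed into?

In eyebrow: e→k is +6, y→f is +7, e→m is +8, b→k is +9 — the shift increases by 1 each position. Each letter shifts forward by (position + 6), i.e. 6, 7, 8, … — the shift grows by one for each successive letter.
For rooster: r+6=x, o+7=v, o+8=w, s+9=b, t+10=d, e+11=p, r+12=d.

xvwbdpd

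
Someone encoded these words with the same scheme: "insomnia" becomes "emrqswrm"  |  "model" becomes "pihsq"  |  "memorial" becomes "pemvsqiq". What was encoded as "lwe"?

ash

The word is reversed, then every letter is shifted forward by 4.
Reversing it on lwe: shift back: l−4=h, w−4=s, e−4=a → hsa; then reverse → ash.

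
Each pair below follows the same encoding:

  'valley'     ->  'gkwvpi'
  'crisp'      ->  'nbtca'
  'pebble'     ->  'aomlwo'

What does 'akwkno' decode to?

palace

A repeating key of period 2 is used — shifts +11, +10 over and over.
Undoing it on akwkno: a−11=p, k−10=a, w−11=l, k−10=a, n−11=c, o−10=e.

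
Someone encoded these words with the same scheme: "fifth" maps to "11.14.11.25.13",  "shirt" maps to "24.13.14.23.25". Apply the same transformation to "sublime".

24.26.7.17.14.18.10

f is letter #6 and maps to 11: an offset of 5. Each letter is replaced by its alphabet position (a=1..z=26) + 5.
For sublime: s=19→24, u=21→26, b=2→7, l=12→17, i=9→14, m=13→18, e=5→10.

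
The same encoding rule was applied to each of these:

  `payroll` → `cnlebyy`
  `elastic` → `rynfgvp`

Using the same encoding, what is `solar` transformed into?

fbyne

Compare letters: p→c is +13, a→n is +13, y→l is +13 — a constant shift. Every letter moves 13 places later in the alphabet, wrapping around z→a.
For solar: s+13=f, o+13=b, l+13=y, a+13=n, r+13=e.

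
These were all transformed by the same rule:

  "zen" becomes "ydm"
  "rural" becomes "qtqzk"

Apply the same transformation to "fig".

ehf

This is a Caesar cipher with shift 25.
On fig: f+25=e, i+25=h, g+25=f.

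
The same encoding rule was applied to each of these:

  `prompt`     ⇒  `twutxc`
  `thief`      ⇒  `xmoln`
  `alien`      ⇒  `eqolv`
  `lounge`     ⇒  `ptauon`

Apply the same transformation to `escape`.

In prompt: p→t is +4, r→w is +5, o→u is +6, m→t is +7 — the shift increases by 1 each position. Letter i (0-indexed) is shifted by i+4, so successive shifts are 4, 5, 6, ….
On escape: e+4=i, s+5=x, c+6=i, a+7=h, p+8=x, e+9=n.

ixihxn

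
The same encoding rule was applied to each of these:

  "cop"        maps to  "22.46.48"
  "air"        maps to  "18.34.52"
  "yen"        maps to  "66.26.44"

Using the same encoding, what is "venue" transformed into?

60.26.44.58.26

c(#3)→22 and o(#15)→46: differences scale by 2, so n = 2·pos + 16. Each letter becomes 2×(its alphabet position, a=1..z=26) + 16.
On venue: v=22→60, e=5→26, n=14→44, u=21→58, e=5→26.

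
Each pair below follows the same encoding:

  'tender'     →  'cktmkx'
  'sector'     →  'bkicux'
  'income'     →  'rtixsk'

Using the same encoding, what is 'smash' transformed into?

bsgbn

Shifts by position in tender: pos 0: t→c (+9), pos 1: e→k (+6), pos 2: n→t (+6), pos 3: d→m (+9), pos 4: e→k (+6), pos 5: r→x (+6) — repeating every 3. It's a Vigenère-style cipher with numeric key [9,6,6]: position i shifts by key[i mod 3].
Applying it to smash: s+9=b, m+6=s, a+6=g, s+9=b, h+6=n.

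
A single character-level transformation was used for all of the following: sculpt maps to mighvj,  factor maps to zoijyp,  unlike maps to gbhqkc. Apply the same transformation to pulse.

vghmc

s(18)→m(12) and c(2)→i(8) fit y≡23x+14 (mod 26); the inverse of 23 mod 26 is 17. Each letter's alphabet position (a=0..z=25) is mapped through 23·x+14 mod 26 — an affine cipher.
Applying it to pulse: p(15)→23·15+14≡21=v; u(20)→23·20+14≡6=g; l(11)→23·11+14≡7=h; s(18)→23·18+14≡12=m; e(4)→23·4+14≡2=c (all mod 26).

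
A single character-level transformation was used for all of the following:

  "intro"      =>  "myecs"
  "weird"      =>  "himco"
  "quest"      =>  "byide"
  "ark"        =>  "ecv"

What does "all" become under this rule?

The shift depends on letter class: consonant n→y is +11, but vowel i→m is +4. Two shifts are in play — +4 for a/e/i/o/u, +11 for every other letter.
For all: a(vowel)+4=e, l(cons)+11=w, l(cons)+11=w.

eww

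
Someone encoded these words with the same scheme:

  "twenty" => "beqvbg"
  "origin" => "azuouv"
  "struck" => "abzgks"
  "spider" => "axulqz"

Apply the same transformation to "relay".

Two shifts are in play — +12 for a/e/i/o/u, +8 for every other letter.
Applying it to relay: r(cons)+8=z, e(vowel)+12=q, l(cons)+8=t, a(vowel)+12=m, y(cons)+8=g.

zqtmg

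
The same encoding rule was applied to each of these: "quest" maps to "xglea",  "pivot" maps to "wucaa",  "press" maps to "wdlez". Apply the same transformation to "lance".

Shifts by position in quest: pos 0: q→x (+7), pos 1: u→g (+12), pos 2: e→l (+7), pos 3: s→e (+12) — repeating every 2. A repeating key of period 2 is used — shifts +7, +12 over and over.
On lance: l+7=s, a+12=m, n+7=u, c+12=o, e+7=l.

smuol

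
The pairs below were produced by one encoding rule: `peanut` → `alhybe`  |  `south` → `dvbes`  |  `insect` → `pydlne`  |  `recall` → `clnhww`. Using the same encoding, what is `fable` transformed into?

The shift depends on letter class: consonant p→a is +11, but vowel e→l is +7. Two shifts are in play — +7 for a/e/i/o/u, +11 for every other letter.
For fable: f(cons)+11=q, a(vowel)+7=h, b(cons)+11=m, l(cons)+11=w, e(vowel)+7=l.

qhmwl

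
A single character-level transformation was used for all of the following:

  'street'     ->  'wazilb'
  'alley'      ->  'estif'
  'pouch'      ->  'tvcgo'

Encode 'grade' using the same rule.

Shifts by position in street: pos 0: s→w (+4), pos 1: t→a (+7), pos 2: r→z (+8), pos 3: e→i (+4), pos 4: e→l (+7), pos 5: t→b (+8) — repeating every 3. The shifts repeat in a cycle of length 3: positions 0,1,… shift by +4, +7, +8, then the pattern repeats.
For grade: g+4=k, r+7=y, a+8=i, d+4=h, e+7=l.

kyihl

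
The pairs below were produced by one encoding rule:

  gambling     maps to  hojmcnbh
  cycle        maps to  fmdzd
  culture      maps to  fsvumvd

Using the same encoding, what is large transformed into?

The output letters match the input read backwards, each shifted +1: gambling reversed is gnilbmag. Two steps: reverse the string, then apply a Caesar shift of +1.
On large: reverse → egral; then shift: e+1=f, g+1=h, r+1=s, a+1=b, l+1=m.

fhsbm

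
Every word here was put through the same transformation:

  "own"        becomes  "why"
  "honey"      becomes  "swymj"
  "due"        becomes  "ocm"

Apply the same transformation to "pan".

The shift depends on letter class: consonant w→h is +11, but vowel o→w is +8. The rule splits by letter class: vowels +8, consonants +11.
Applying it to pan: p(cons)+11=a, a(vowel)+8=i, n(cons)+11=y.

aiy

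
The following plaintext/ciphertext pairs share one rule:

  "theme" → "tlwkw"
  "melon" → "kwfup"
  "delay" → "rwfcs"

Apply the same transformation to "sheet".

olwwt

t(19)→t(19) and h(7)→l(11) fit y≡5x+2 (mod 26); the inverse of 5 mod 26 is 21. Each letter's alphabet position (a=0..z=25) is mapped through 5·x+2 mod 26 — an affine cipher.
Applying it to sheet: s(18)→5·18+2≡14=o; h(7)→5·7+2≡11=l; e(4)→5·4+2≡22=w; e(4)→5·4+2≡22=w; t(19)→5·19+2≡19=t (all mod 26).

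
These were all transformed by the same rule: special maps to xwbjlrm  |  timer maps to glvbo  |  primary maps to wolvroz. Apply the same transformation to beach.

s(18)→x(23) and p(15)→w(22) fit y≡9x+17 (mod 26); the inverse of 9 mod 26 is 3. This is an affine cipher: with a=0,…,z=25, each position x becomes (9x+17) mod 26.
Applying it to beach: b(1)→9·1+17≡0=a; e(4)→9·4+17≡1=b; a(0)→9·0+17≡17=r; c(2)→9·2+17≡9=j; h(7)→9·7+17≡2=c (all mod 26).

abrjc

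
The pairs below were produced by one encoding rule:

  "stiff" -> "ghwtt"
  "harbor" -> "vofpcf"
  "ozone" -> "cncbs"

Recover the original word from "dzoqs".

place

It's a constant shift of +14 (ROT14).
Reversing it on dzoqs: d−14=p, z−14=l, o−14=a, q−14=c, s−14=e.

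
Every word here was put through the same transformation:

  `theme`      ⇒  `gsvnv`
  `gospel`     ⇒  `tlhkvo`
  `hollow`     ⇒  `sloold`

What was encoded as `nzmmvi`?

Letters are reflected about the middle of the alphabet (position → 25−position): Atbash.
Reversing it on nzmmvi: n↔m, z↔a, m↔n, m↔n, v↔e, i↔r.

manner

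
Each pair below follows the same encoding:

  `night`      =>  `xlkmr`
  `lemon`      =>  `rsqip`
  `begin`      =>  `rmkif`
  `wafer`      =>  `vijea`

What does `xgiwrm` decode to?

insect

The output letters match the input read backwards, each shifted +4: night reversed is thgin. The word is reversed, then every letter is shifted forward by 4.
Undoing it on xgiwrm: shift back: x−4=t, g−4=c, i−4=e, w−4=s, r−4=n, m−4=i → tcesni; then reverse → insect.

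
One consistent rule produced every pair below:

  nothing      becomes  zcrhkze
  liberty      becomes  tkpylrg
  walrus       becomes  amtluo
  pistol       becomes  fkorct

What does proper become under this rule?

flcfyl

n(13)→z(25) and o(14)→c(2) fit y≡3x+12 (mod 26); the inverse of 3 mod 26 is 9. Each letter's alphabet position (a=0..z=25) is mapped through 3·x+12 mod 26 — an affine cipher.
For proper: p(15)→3·15+12≡5=f; r(17)→3·17+12≡11=l; o(14)→3·14+12≡2=c; p(15)→3·15+12≡5=f; e(4)→3·4+12≡24=y; r(17)→3·17+12≡11=l (all mod 26).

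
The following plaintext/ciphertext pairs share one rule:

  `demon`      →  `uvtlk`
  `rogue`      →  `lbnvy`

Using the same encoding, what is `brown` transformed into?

The output letters match the input read backwards, each shifted +7: demon reversed is nomed. Read the word backwards and shift each letter +7.
Applying it to brown: reverse → nworb; then shift: n+7=u, w+7=d, o+7=v, r+7=y, b+7=i.

udvyi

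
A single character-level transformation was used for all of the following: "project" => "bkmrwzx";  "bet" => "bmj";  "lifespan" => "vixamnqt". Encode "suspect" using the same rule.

bkmxaca

The output letters match the input read backwards, each shifted +8: project reversed is tcejorp. Two steps: reverse the string, then apply a Caesar shift of +8.
On suspect: reverse → tcepsus; then shift: t+8=b, c+8=k, e+8=m, p+8=x, s+8=a, u+8=c, s+8=a.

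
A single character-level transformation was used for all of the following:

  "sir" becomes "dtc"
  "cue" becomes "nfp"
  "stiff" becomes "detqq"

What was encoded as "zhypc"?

owner

Every letter moves 11 places later in the alphabet, wrapping around z→a.
Undoing it on zhypc: z−11=o, h−11=w, y−11=n, p−11=e, c−11=r.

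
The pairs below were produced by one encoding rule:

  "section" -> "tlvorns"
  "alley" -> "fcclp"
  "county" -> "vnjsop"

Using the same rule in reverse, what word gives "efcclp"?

valley

This is an affine cipher: with a=0,…,z=25, each position x becomes (21x+5) mod 26.
Undoing it on efcclp: e(4)→5·(4−5)≡21=v; f(5)→5·(5−5)≡0=a; c(2)→5·(2−5)≡11=l; c(2)→5·(2−5)≡11=l; l(11)→5·(11−5)≡4=e; p(15)→5·(15−5)≡24=y (all mod 26).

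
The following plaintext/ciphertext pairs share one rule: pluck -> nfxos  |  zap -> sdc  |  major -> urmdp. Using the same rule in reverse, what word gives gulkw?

third

The output letters match the input read backwards, each shifted +3: pluck reversed is kculp. Read the word backwards and shift each letter +3.
Reversing it on gulkw: shift back: g−3=d, u−3=r, l−3=i, k−3=h, w−3=t → driht; then reverse → third.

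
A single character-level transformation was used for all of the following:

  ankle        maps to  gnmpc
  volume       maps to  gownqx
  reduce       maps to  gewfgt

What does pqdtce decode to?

The output letters match the input read backwards, each shifted +2: ankle reversed is elkna. Read the word backwards and shift each letter +2.
Undoing it on pqdtce: shift back: p−2=n, q−2=o, d−2=b, t−2=r, c−2=a, e−2=c → nobrac; then reverse → carbon.

carbon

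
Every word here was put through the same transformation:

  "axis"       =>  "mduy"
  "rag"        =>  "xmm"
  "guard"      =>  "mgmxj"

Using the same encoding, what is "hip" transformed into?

nuv

The shift depends on letter class: consonant x→d is +6, but vowel a→m is +12. Vowels shift forward by 12 and consonants shift forward by 6.
Applying it to hip: h(cons)+6=n, i(vowel)+12=u, p(cons)+6=v.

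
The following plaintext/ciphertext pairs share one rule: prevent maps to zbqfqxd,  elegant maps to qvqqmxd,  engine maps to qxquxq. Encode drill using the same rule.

nbuvv

The shift depends on letter class: consonant p→z is +10, but vowel e→q is +12. Two shifts are in play — +12 for a/e/i/o/u, +10 for every other letter.
On drill: d(cons)+10=n, r(cons)+10=b, i(vowel)+12=u, l(cons)+10=v, l(cons)+10=v.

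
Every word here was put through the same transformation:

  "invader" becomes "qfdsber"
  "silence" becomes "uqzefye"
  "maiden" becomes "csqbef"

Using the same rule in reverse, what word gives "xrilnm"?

i(8)→q(16) and n(13)→f(5) fit y≡3x+18 (mod 26); the inverse of 3 mod 26 is 9. Treating letters as 0–25, the rule is x ↦ 3x + 18 (mod 26).
Decoding xrilnm: x(23)→9·(23−18)≡19=t; r(17)→9·(17−18)≡17=r; i(8)→9·(8−18)≡14=o; l(11)→9·(11−18)≡15=p; n(13)→9·(13−18)≡7=h; m(12)→9·(12−18)≡24=y (all mod 26).

trophy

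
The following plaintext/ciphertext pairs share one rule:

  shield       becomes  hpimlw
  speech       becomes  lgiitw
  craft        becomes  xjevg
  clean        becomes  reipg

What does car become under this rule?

The output letters match the input read backwards, each shifted +4: shield reversed is dleihs. Two steps: reverse the string, then apply a Caesar shift of +4.
Applying it to car: reverse → rac; then shift: r+4=v, a+4=e, c+4=g.

veg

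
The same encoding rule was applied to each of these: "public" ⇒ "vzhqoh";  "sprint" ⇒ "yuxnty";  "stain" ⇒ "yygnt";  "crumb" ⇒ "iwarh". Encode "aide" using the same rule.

Shifts by position in public: pos 0: p→v (+6), pos 1: u→z (+5), pos 2: b→h (+6), pos 3: l→q (+5) — repeating every 2. It's a Vigenère-style cipher with numeric key [6,5]: position i shifts by key[i mod 2].
Applying it to aide: a+6=g, i+5=n, d+6=j, e+5=j.

gnjj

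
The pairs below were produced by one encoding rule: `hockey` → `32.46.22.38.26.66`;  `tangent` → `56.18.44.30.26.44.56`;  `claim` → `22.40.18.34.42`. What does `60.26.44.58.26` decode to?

h(#8)→32 and o(#15)→46: differences scale by 2, so n = 2·pos + 16. With a=1..z=26, the number is 2·pos + 16.
Undoing it on 60.26.44.58.26: 60→(60−16)÷2=22=v, 26→(26−16)÷2=5=e, 44→(44−16)÷2=14=n, 58→(58−16)÷2=21=u, 26→(26−16)÷2=5=e.

venue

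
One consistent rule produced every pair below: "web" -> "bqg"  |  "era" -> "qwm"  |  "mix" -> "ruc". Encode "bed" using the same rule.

The shift depends on letter class: consonant w→b is +5, but vowel e→q is +12. Vowels shift forward by 12 and consonants shift forward by 5.
For bed: b(cons)+5=g, e(vowel)+12=q, d(cons)+5=i.

gqi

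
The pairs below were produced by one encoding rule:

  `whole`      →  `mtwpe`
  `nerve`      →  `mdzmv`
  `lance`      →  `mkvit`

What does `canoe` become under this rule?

The output letters match the input read backwards, each shifted +8: whole reversed is elohw. The word is reversed, then every letter is shifted forward by 8.
Applying it to canoe: reverse → eonac; then shift: e+8=m, o+8=w, n+8=v, a+8=i, c+8=k.

mwvik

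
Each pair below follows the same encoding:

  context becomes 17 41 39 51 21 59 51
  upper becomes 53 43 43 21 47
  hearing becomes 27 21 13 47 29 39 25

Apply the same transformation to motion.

37 41 51 29 41 39

Each letter becomes 2×(its alphabet position, a=1..z=26) + 11.
Applying it to motion: m=13→37, o=15→41, t=20→51, i=9→29, o=15→41, n=14→39.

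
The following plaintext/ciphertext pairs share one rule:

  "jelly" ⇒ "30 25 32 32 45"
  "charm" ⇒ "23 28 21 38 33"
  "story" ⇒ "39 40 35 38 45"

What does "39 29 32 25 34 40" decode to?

silent

Each letter is replaced by its alphabet position (a=1..z=26) + 20.
Decoding 39 29 32 25 34 40: 39→(39−20)÷1=19=s, 29→(29−20)÷1=9=i, 32→(32−20)÷1=12=l, 25→(25−20)÷1=5=e, 34→(34−20)÷1=14=n, 40→(40−20)÷1=20=t.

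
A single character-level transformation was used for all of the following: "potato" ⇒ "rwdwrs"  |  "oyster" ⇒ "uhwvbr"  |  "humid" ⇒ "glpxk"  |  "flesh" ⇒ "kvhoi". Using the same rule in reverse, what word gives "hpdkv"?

shame

Two steps: reverse the string, then apply a Caesar shift of +3.
Decoding hpdkv: shift back: h−3=e, p−3=m, d−3=a, k−3=h, v−3=s → emahs; then reverse → shame.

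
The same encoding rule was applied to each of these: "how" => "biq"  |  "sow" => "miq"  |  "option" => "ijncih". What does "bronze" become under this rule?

Compare letters: h→b is +20, o→i is +20, w→q is +20 — a constant shift. This is a Caesar cipher with shift 20.
Applying it to bronze: b+20=v, r+20=l, o+20=i, n+20=h, z+20=t, e+20=y.

vlihty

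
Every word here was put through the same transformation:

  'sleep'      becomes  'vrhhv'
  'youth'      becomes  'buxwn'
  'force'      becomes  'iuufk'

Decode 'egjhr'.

Shifts by position in sleep: pos 0: s→v (+3), pos 1: l→r (+6), pos 2: e→h (+3), pos 3: e→h (+3), pos 4: p→v (+6) — repeating every 3. The shifts repeat in a cycle of length 3: positions 0,1,… shift by +3, +6, +3, then the pattern repeats.
Decoding egjhr: e−3=b, g−6=a, j−3=g, h−3=e, r−6=l.

bagel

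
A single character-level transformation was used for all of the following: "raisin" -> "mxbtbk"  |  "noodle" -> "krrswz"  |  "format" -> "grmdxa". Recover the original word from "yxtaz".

paste

r(17)→m(12) and a(0)→x(23) fit y≡7x+23 (mod 26); the inverse of 7 mod 26 is 15. Each letter's alphabet position (a=0..z=25) is mapped through 7·x+23 mod 26 — an affine cipher.
Decoding yxtaz: y(24)→15·(24−23)≡15=p; x(23)→15·(23−23)≡0=a; t(19)→15·(19−23)≡18=s; a(0)→15·(0−23)≡19=t; z(25)→15·(25−23)≡4=e (all mod 26).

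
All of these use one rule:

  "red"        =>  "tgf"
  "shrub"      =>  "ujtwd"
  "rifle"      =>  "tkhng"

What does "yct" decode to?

war

Compare letters: r→t is +2, e→g is +2, d→f is +2 — a constant shift. Each letter is shifted forward by 2 in the alphabet (a Caesar shift of +2).
Decoding yct: y−2=w, c−2=a, t−2=r.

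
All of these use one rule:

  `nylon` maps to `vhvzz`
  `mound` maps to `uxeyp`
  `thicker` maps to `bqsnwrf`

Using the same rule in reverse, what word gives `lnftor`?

device

In nylon: n→v is +8, y→h is +9, l→v is +10, o→z is +11 — the shift increases by 1 each position. Letter i (0-indexed) is shifted by i+8, so successive shifts are 8, 9, 10, ….
Undoing it on lnftor: l−8=d, n−9=e, f−10=v, t−11=i, o−12=c, r−13=e.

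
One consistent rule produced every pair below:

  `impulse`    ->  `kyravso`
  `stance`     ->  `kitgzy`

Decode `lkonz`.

The output letters match the input read backwards, each shifted +6: impulse reversed is eslupmi. The word is reversed, then every letter is shifted forward by 6.
Reversing it on lkonz: shift back: l−6=f, k−6=e, o−6=i, n−6=h, z−6=t → feiht; then reverse → thief.

thief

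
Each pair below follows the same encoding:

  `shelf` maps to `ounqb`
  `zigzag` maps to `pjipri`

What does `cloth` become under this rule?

The output letters match the input read backwards, each shifted +9: shelf reversed is flehs. Two steps: reverse the string, then apply a Caesar shift of +9.
Applying it to cloth: reverse → htolc; then shift: h+9=q, t+9=c, o+9=x, l+9=u, c+9=l.

qcxul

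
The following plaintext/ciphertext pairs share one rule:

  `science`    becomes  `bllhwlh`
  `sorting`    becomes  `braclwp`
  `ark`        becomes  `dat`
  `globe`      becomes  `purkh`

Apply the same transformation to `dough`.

The rule splits by letter class: vowels +3, consonants +9.
Applying it to dough: d(cons)+9=m, o(vowel)+3=r, u(vowel)+3=x, g(cons)+9=p, h(cons)+9=q.

mrxpq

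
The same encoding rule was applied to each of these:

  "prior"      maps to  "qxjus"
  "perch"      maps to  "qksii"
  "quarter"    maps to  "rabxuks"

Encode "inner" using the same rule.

A repeating key of period 2 is used — shifts +1, +6 over and over.
For inner: i+1=j, n+6=t, n+1=o, e+6=k, r+1=s.

jtoks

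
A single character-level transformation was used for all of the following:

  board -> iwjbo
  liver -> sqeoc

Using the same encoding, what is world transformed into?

In board: b→i is +7, o→w is +8, a→j is +9, r→b is +10 — the shift increases by 1 each position. The shift increases by 1 at each position, starting from +7: 7, 8, 9, ….
On world: w+7=d, o+8=w, r+9=a, l+10=v, d+11=o.

dwavo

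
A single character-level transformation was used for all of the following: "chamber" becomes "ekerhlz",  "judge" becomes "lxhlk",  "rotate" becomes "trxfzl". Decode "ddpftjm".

balance

In chamber: c→e is +2, h→k is +3, a→e is +4, m→r is +5 — the shift increases by 1 each position. Letter i (0-indexed) is shifted by i+2, so successive shifts are 2, 3, 4, ….
Undoing it on ddpftjm: d−2=b, d−3=a, p−4=l, f−5=a, t−6=n, j−7=c, m−8=e.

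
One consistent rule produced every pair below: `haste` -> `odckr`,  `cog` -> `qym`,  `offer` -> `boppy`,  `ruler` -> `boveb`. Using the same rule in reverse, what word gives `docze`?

The output letters match the input read backwards, each shifted +10: haste reversed is etsah. Read the word backwards and shift each letter +10.
Undoing it on docze: shift back: d−10=t, o−10=e, c−10=s, z−10=p, e−10=u → tespu; then reverse → upset.

upset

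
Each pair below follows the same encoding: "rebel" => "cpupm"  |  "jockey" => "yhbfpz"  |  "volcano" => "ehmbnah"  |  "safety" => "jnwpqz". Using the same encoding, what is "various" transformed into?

encrhxj

Treating letters as 0–25, the rule is x ↦ 7x + 13 (mod 26).
On various: v(21)→7·21+13≡4=e; a(0)→7·0+13≡13=n; r(17)→7·17+13≡2=c; i(8)→7·8+13≡17=r; o(14)→7·14+13≡7=h; u(20)→7·20+13≡23=x; s(18)→7·18+13≡9=j (all mod 26).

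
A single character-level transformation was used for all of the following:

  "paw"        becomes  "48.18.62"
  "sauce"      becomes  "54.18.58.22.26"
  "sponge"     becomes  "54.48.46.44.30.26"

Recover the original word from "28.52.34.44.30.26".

With a=1..z=26, the number is 2·pos + 16.
Undoing it on 28.52.34.44.30.26: 28→(28−16)÷2=6=f, 52→(52−16)÷2=18=r, 34→(34−16)÷2=9=i, 44→(44−16)÷2=14=n, 30→(30−16)÷2=7=g, 26→(26−16)÷2=5=e.

fringe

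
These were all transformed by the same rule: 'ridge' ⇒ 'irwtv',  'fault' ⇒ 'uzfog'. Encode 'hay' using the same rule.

Each pair mirrors across the alphabet (r↔i, i↔r, d↔w): positions sum to 25. This is the alphabet-reversal cipher (Atbash): a becomes z, b becomes y, etc.
On hay: h↔s, a↔z, y↔b.

szb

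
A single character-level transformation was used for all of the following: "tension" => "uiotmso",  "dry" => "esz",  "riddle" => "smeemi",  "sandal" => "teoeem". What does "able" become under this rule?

Two shifts are in play — +4 for a/e/i/o/u, +1 for every other letter.
On able: a(vowel)+4=e, b(cons)+1=c, l(cons)+1=m, e(vowel)+4=i.

ecmi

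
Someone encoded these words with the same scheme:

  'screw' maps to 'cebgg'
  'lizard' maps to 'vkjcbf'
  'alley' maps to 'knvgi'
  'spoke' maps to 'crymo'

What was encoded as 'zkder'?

pitch

Shifts by position in screw: pos 0: s→c (+10), pos 1: c→e (+2), pos 2: r→b (+10), pos 3: e→g (+2) — repeating every 2. It's a Vigenère-style cipher with numeric key [10,2]: position i shifts by key[i mod 2].
Undoing it on zkder: z−10=p, k−2=i, d−10=t, e−2=c, r−10=h.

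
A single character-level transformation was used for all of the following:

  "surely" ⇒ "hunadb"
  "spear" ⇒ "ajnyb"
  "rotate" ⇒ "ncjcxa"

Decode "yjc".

The output letters match the input read backwards, each shifted +9: surely reversed is ylerus. Two steps: reverse the string, then apply a Caesar shift of +9.
Undoing it on yjc: shift back: y−9=p, j−9=a, c−9=t → pat; then reverse → tap.

tap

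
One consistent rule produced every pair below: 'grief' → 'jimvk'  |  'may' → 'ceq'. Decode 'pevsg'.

The output letters match the input read backwards, each shifted +4: grief reversed is feirg. The word is reversed, then every letter is shifted forward by 4.
Reversing it on pevsg: shift back: p−4=l, e−4=a, v−4=r, s−4=o, g−4=c → laroc; then reverse → coral.

coral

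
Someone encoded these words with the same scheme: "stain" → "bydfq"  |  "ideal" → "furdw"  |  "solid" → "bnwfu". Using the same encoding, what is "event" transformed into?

rsrqy

s(18)→b(1) and t(19)→y(24) fit y≡23x+3 (mod 26); the inverse of 23 mod 26 is 17. Treating letters as 0–25, the rule is x ↦ 23x + 3 (mod 26).
For event: e(4)→23·4+3≡17=r; v(21)→23·21+3≡18=s; e(4)→23·4+3≡17=r; n(13)→23·13+3≡16=q; t(19)→23·19+3≡24=y (all mod 26).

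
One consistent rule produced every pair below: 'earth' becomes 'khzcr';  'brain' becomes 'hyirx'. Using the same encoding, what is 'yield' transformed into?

epmun

Each letter shifts forward by (position + 6), i.e. 6, 7, 8, … — the shift grows by one for each successive letter.
Applying it to yield: y+6=e, i+7=p, e+8=m, l+9=u, d+10=n.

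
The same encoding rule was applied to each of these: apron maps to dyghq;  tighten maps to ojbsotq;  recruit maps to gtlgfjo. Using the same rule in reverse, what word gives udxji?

a(0)→d(3) and p(15)→y(24) fit y≡17x+3 (mod 26); the inverse of 17 mod 26 is 23. Each letter's alphabet position (a=0..z=25) is mapped through 17·x+3 mod 26 — an affine cipher.
Reversing it on udxji: u(20)→23·(20−3)≡1=b; d(3)→23·(3−3)≡0=a; x(23)→23·(23−3)≡18=s; j(9)→23·(9−3)≡8=i; i(8)→23·(8−3)≡11=l (all mod 26).

basil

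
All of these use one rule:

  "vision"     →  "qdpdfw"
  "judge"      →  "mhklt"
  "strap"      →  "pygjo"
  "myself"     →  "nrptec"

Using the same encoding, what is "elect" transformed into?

tetby

Each letter's alphabet position (a=0..z=25) is mapped through 9·x+9 mod 26 — an affine cipher.
Applying it to elect: e(4)→9·4+9≡19=t; l(11)→9·11+9≡4=e; e(4)→9·4+9≡19=t; c(2)→9·2+9≡1=b; t(19)→9·19+9≡24=y (all mod 26).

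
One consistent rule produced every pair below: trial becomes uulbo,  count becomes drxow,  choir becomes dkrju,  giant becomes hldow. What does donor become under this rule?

erqpu

Shifts by position in trial: pos 0: t→u (+1), pos 1: r→u (+3), pos 2: i→l (+3), pos 3: a→b (+1), pos 4: l→o (+3) — repeating every 3. It's a Vigenère-style cipher with numeric key [1,3,3]: position i shifts by key[i mod 3].
Applying it to donor: d+1=e, o+3=r, n+3=q, o+1=p, r+3=u.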